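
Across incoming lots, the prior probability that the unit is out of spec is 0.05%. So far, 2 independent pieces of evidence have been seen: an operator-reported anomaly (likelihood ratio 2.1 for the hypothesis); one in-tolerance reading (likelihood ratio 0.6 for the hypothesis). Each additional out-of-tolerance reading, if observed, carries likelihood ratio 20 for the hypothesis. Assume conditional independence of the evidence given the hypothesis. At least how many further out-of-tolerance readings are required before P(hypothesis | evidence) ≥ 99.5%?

Prior odds = 0.0005/0.9995 = 1/1999.
Combined Bayes factor of the evidence already in hand = 2.1 × 0.6 = 1.26.
Odds after that evidence = (1/1999) × 1.26 = 63/99950.
Target odds = 0.995/0.005 = 199.
Need 20ⁿ ≥ 199 ÷ (63/99950) = 19890050/63.
20⁴ = 160000 falls short of 19890050/63 but 20⁵ = 3200000 reaches it, so n = 5.

5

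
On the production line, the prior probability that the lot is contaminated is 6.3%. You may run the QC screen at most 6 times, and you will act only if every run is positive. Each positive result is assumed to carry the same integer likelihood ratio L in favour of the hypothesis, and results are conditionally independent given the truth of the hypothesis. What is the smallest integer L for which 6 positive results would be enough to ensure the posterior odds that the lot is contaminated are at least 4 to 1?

2

Prior odds = 0.063/0.937 = 63/937.
Target odds = 4.
Need L⁶ ≥ 4 ÷ (63/937) = 3748/63.
1⁶ = 1 < 3748/63 ≤ 64 = 2⁶, so L = 2.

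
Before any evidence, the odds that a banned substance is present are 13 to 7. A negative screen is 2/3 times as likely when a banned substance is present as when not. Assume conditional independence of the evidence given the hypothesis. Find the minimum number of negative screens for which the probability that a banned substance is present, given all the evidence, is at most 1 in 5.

5

Prior odds = 13/7.
Likelihood ratio per negative screen = 2/3.
Target odds: 0.2 ÷ 0.8 = 0.25.
Require (2/3)ⁿ ≤ 0.25 ÷ (13/7) = 7/52.
(2/3)⁴ = 16/81 is still above 7/52 but (2/3)⁵ = 32/243 is at or below it, so n = 5.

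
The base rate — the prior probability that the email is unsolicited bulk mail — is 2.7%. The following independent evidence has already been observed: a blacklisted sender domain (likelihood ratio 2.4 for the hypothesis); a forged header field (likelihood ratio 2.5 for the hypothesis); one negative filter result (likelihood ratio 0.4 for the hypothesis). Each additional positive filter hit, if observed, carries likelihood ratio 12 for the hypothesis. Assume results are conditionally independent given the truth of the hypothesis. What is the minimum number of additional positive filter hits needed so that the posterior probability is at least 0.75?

Prior odds = 0.027/0.973 = 27/973.
Combined Bayes factor of the evidence already in hand = 2.4 × 2.5 × 0.4 = 2.4.
Odds after that evidence = (27/973) × 2.4 = 324/4865.
Target odds = 0.75/0.25 = 3.
Need 12ⁿ ≥ 3 ÷ (324/4865) = 4865/108.
12¹ = 12 falls short of 4865/108 but 12² = 144 reaches it, so n = 2.

2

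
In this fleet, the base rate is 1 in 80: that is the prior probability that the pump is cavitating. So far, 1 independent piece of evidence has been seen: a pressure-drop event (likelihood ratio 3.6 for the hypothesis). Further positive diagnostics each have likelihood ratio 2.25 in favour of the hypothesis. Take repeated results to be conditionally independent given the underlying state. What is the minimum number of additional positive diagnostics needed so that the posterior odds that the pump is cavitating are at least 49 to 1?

9

Prior odds = 0.0125/0.9875 = 1/79.
Bayes factor of the evidence already in hand = 3.6.
Odds after that evidence = (1/79) × 3.6 = 18/395.
Target odds = 49.
Need 2.25ⁿ ≥ 49 ÷ (18/395) = 19355/18.
2.25⁸ = 43046721/65536 falls short of 19355/18 but 2.25⁹ = 387420489/262144 reaches it, so n = 9.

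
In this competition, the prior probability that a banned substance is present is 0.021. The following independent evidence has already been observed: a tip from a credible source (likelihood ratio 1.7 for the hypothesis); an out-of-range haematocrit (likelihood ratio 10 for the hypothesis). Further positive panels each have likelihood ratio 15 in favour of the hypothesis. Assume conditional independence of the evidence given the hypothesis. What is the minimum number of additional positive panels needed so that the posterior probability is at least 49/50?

Prior odds = 0.021/0.979 = 21/979.
Combined Bayes factor of the evidence already in hand = 1.7 × 10 = 17.
Odds after that evidence = (21/979) × 17 = 357/979.
Target odds = 0.98/0.02 = 49.
Need 15ⁿ ≥ 49 ÷ (357/979) = 6853/51.
15¹ = 15 falls short of 6853/51 but 15² = 225 reaches it, so n = 2.

2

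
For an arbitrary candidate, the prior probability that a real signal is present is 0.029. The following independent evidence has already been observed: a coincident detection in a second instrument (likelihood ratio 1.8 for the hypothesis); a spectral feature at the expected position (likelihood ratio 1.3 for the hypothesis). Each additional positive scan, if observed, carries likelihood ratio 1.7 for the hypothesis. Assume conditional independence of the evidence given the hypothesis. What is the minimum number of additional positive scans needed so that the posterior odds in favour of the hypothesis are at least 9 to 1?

10

Prior odds = 0.029/0.971 = 29/971.
Combined Bayes factor of the evidence already in hand = 1.8 × 1.3 = 2.34.
Odds after that evidence = (29/971) × 2.34 = 3393/48550.
Target odds = 9.
Need 1.7ⁿ ≥ 9 ÷ (3393/48550) = 48550/377.
1.7⁹ ≈118.588 falls short of 48550/377 but 1.7¹⁰ ≈201.599 reaches it, so n = 10.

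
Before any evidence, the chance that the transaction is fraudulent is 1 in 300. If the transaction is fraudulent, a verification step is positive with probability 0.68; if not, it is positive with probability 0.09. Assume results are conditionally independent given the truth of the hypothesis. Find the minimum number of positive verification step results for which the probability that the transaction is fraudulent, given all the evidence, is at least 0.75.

4

Prior odds = (1/300)/(299/300) = 1/299.
Likelihood ratio of a positive = 0.68/0.09 = 68/9.
Target posterior odds = 0.75/0.25 = 3.
Require (68/9)ⁿ ≥ 3 ÷ (1/299) = 897.
(68/9)³ = 314432/729 falls short of 897 but (68/9)⁴ = 21381376/6561 reaches it, so n = 4.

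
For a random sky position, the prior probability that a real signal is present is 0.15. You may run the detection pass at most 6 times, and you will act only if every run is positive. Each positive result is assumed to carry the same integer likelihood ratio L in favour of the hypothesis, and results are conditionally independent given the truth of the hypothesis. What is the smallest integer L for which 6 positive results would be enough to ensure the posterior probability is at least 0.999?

Prior odds = 0.15/0.85 = 3/17.
Target odds = 0.999/0.001 = 999.
Need L⁶ ≥ 999 ÷ (3/17) = 5661.
4⁶ = 4096 < 5661 ≤ 15625 = 5⁶, so L = 5.

5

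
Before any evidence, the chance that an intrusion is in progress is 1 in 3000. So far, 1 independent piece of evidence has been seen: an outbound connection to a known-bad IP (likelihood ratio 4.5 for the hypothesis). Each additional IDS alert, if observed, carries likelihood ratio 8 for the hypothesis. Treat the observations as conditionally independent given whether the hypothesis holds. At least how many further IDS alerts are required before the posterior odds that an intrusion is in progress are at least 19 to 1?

5

Prior odds = (1/3000)/(2999/3000) = 1/2999.
Bayes factor of the evidence already in hand = 4.5.
Odds after that evidence = (1/2999) × 4.5 = 9/5998.
Target odds = 19.
Need 8ⁿ ≥ 19 ÷ (9/5998) = 113962/9.
8⁴ = 4096 falls short of 113962/9 but 8⁵ = 32768 reaches it, so n = 5.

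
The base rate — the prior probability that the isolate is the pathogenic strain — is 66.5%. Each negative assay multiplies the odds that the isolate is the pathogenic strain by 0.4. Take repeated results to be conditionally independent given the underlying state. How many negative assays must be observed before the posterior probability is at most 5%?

4

Prior odds = 0.665/0.335 = 133/67.
Likelihood ratio per negative assay = 0.4.
Target posterior odds = 0.05/0.95 = 1/19.
Need (133/67) × 0.4ⁿ ≤ 1/19, i.e. 0.4ⁿ ≤ 67/2527.
0.4³ = 0.064 is still above 67/2527 but 0.4⁴ = 0.0256 is at or below it, so n = 4.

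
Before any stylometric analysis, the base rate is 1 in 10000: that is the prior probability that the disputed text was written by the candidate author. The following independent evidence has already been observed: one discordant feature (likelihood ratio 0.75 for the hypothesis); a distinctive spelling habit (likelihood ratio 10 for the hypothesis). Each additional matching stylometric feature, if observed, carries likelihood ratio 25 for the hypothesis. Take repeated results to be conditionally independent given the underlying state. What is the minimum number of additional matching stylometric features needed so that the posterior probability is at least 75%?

Prior odds = 0.0001/0.9999 = 1/9999.
Combined Bayes factor of the evidence already in hand = 0.75 × 10 = 7.5.
Odds after that evidence = (1/9999) × 7.5 = 5/6666.
Target odds = 0.75/0.25 = 3.
Need 25ⁿ ≥ 3 ÷ (5/6666) = 3999.6.
25² = 625 falls short of 3999.6 but 25³ = 15625 reaches it, so n = 3.

3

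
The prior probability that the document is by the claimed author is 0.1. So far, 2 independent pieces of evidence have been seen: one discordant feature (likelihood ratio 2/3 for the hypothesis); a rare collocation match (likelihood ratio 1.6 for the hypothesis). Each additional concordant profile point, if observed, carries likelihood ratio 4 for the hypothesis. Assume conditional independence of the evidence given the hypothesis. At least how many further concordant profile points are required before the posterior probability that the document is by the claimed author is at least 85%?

3

Prior odds = 0.1/0.9 = 1/9.
Combined Bayes factor of the evidence already in hand = (2/3) × 1.6 = 16/15.
Odds after that evidence = (1/9) × 16/15 = 16/135.
Target odds = 0.85/0.15 = 17/3.
Need 4ⁿ ≥ 17/3 ÷ (16/135) = 47.8125.
4² = 16 falls short of 47.8125 but 4³ = 64 reaches it, so n = 3.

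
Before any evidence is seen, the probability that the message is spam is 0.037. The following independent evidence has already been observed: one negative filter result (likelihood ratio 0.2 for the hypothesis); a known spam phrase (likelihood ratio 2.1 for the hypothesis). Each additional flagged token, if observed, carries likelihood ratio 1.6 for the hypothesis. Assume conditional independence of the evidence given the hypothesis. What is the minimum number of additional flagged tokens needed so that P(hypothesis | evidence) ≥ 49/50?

18

Prior odds = 0.037/0.963 = 37/963.
Combined Bayes factor of the evidence already in hand = 0.2 × 2.1 = 0.42.
Odds after that evidence = (37/963) × 0.42 = 259/16050.
Target odds = 0.98/0.02 = 49.
Need 1.6ⁿ ≥ 49 ÷ (259/16050) = 112350/37.
1.6¹⁷ ≈2951.48 falls short of 112350/37 but 1.6¹⁸ ≈4722.37 reaches it, so n = 18.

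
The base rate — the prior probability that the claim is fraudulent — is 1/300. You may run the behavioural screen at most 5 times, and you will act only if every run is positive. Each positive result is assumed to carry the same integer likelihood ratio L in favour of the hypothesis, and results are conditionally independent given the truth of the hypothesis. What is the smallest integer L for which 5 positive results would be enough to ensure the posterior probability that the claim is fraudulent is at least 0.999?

13

Prior odds = (1/300)/(299/300) = 1/299.
Target odds = 0.999/0.001 = 999.
Need L⁵ ≥ 999 ÷ (1/299) = 298701.
12⁵ = 248832 < 298701 ≤ 371293 = 13⁵, so L = 13.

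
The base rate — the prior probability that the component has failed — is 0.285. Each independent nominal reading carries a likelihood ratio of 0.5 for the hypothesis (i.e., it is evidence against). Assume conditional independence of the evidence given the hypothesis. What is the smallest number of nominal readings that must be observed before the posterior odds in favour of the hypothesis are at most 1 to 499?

8

Prior odds: 0.285 ÷ 0.715 = 57/143.
Likelihood ratio per nominal reading = 0.5.
Target odds = 1/499.
Require 0.5ⁿ ≤ 1/499 ÷ (57/143) = 143/28443.
0.5⁷ = 0.0078125 is still above 143/28443 but 0.5⁸ = 0.00390625 is at or below it, so n = 8.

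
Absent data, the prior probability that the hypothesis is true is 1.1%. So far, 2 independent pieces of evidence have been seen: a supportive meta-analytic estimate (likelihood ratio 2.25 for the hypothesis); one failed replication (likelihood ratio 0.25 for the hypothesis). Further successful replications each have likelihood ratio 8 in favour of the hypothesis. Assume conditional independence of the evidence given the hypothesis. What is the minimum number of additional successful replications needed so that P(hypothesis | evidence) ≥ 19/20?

4

Prior odds = 0.011/0.989 = 11/989.
Combined Bayes factor of the evidence already in hand = 2.25 × 0.25 = 0.5625.
Odds after that evidence = (11/989) × 0.5625 = 99/15824.
Target odds = 0.95/0.05 = 19.
Need 8ⁿ ≥ 19 ÷ (99/15824) = 300656/99.
8³ = 512 falls short of 300656/99 but 8⁴ = 4096 reaches it, so n = 4.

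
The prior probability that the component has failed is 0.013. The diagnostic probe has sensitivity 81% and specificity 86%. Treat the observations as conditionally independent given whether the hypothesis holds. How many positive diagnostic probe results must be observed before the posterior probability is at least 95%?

Prior odds: 0.013 ÷ 0.987 = 13/987.
False-positive rate = 1 − 0.86 = 0.14; likelihood ratio of a positive = 0.81/0.14 = 81/14.
Target odds: 0.95 ÷ 0.05 = 19.
Need (13/987) × (81/14)ⁿ ≥ 19, i.e. (81/14)ⁿ ≥ 18753/13.
(81/14)⁴ = 43046721/38416 falls short of 18753/13 but (81/14)⁵ ≈6483.13 reaches it, so n = 5.

5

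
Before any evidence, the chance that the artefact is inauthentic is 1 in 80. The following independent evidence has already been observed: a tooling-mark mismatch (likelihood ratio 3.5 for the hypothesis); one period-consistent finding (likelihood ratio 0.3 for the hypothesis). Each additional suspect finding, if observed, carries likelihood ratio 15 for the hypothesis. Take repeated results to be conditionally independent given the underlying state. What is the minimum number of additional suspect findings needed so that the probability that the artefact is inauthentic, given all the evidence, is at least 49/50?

4

Prior odds = 0.0125/0.9875 = 1/79.
Combined Bayes factor of the evidence already in hand = 3.5 × 0.3 = 1.05.
Odds after that evidence = (1/79) × 1.05 = 21/1580.
Target odds = 0.98/0.02 = 49.
Need 15ⁿ ≥ 49 ÷ (21/1580) = 11060/3.
15³ = 3375 falls short of 11060/3 but 15⁴ = 50625 reaches it, so n = 4.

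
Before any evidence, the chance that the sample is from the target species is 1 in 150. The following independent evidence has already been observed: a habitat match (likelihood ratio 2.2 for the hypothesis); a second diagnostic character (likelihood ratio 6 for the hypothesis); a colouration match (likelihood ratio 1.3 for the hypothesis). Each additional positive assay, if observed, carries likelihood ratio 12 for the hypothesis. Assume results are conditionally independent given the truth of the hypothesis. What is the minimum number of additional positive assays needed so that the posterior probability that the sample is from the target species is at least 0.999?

4

Prior odds = (1/150)/(149/150) = 1/149.
Combined Bayes factor of the evidence already in hand = 2.2 × 6 × 1.3 = 17.16.
Odds after that evidence = (1/149) × 17.16 = 429/3725.
Target odds = 0.999/0.001 = 999.
Need 12ⁿ ≥ 999 ÷ (429/3725) = 1240425/143.
12³ = 1728 falls short of 1240425/143 but 12⁴ = 20736 reaches it, so n = 4.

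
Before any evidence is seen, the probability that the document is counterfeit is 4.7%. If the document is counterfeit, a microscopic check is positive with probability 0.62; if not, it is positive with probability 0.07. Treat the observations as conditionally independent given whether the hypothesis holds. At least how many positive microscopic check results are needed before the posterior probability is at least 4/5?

3

Prior odds: 0.047 ÷ 0.953 = 47/953.
Likelihood ratio of a positive = 0.62/0.07 = 62/7.
Target odds: 0.8 ÷ 0.2 = 4.
Need (47/953) × (62/7)ⁿ ≥ 4, i.e. (62/7)ⁿ ≥ 3812/47.
(62/7)² = 3844/49 falls short of 3812/47 but (62/7)³ = 238328/343 reaches it, so n = 3.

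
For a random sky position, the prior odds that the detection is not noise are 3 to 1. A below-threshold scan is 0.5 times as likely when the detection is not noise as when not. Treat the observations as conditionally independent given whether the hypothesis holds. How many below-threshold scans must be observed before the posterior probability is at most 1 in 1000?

12

Prior odds = 3.
Likelihood ratio per below-threshold scan = 0.5.
Target odds: 0.001 ÷ 0.999 = 1/999.
Need 3 × 0.5ⁿ ≤ 1/999, i.e. 0.5ⁿ ≤ 1/2997.
0.5¹¹ = 1/2048 is still above 1/2997 but 0.5¹² = 1/4096 is at or below it, so n = 12.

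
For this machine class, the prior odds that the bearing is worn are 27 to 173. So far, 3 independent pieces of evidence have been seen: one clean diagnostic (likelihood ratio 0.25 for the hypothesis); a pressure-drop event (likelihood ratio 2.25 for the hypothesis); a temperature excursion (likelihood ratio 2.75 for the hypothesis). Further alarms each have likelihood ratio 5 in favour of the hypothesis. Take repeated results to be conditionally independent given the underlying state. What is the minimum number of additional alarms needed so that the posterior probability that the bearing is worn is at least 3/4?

Prior odds = 27/173.
Combined Bayes factor of the evidence already in hand = 0.25 × 2.25 × 2.75 = 1.546875.
Odds after that evidence = (27/173) × 1.546875 = 2673/11072.
Target odds = 0.75/0.25 = 3.
Need 5ⁿ ≥ 3 ÷ (2673/11072) = 11072/891.
5¹ = 5 falls short of 11072/891 but 5² = 25 reaches it, so n = 2.

2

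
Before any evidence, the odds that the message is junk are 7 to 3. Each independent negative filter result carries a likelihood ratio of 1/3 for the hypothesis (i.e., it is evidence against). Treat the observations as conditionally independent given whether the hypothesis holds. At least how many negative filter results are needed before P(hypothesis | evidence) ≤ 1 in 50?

5

Prior odds = 7/3.
Likelihood ratio per negative filter result = 1/3.
Target posterior odds = 0.02/0.98 = 1/49.
Require (1/3)ⁿ ≤ 1/49 ÷ (7/3) = 3/343.
(1/3)⁴ = 1/81 is still above 3/343 but (1/3)⁵ = 1/243 is at or below it, so n = 5.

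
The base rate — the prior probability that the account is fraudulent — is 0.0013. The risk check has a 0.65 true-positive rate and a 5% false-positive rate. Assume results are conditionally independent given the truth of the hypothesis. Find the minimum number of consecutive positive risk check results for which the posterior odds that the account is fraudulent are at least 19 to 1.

4

Prior odds = 0.0013/0.9987 = 13/9987.
Likelihood ratio of a positive result = 0.65/0.05 = 13.
Target odds = 19.
Require 13ⁿ ≥ 19 ÷ (13/9987) = 189753/13.
13³ = 2197 falls short of 189753/13 but 13⁴ = 28561 reaches it, so n = 4.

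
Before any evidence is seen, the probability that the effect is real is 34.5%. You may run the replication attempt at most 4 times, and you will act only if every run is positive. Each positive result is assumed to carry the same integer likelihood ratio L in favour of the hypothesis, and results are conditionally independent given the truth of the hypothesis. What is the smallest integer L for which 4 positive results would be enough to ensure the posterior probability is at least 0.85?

Prior odds = 0.345/0.655 = 69/131.
Target odds = 0.85/0.15 = 17/3.
Need L⁴ ≥ 17/3 ÷ (69/131) = 2227/207.
1⁴ = 1 < 2227/207 ≤ 16 = 2⁴, so L = 2.

2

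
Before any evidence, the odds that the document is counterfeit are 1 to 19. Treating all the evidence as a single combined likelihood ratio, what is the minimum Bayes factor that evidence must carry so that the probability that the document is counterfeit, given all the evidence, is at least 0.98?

Prior odds = 1/19.
Target odds = 0.98/0.02 = 49.
Required Bayes factor = 49 ÷ (1/19) = 931.

931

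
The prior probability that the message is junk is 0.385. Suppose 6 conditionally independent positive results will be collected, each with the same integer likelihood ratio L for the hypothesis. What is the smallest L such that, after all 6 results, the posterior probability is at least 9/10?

2

Prior odds = 0.385/0.615 = 77/123.
Target odds = 0.9/0.1 = 9.
Need L⁶ ≥ 9 ÷ (77/123) = 1107/77.
1⁶ = 1 < 1107/77 ≤ 64 = 2⁶, so L = 2.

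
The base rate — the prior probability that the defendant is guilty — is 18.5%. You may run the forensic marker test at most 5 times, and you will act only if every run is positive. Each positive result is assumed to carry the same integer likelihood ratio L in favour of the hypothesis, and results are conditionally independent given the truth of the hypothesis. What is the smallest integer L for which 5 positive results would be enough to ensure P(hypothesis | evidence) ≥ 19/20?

3

Prior odds = 0.185/0.815 = 37/163.
Target odds = 0.95/0.05 = 19.
Need L⁵ ≥ 19 ÷ (37/163) = 3097/37.
2⁵ = 32 < 3097/37 ≤ 243 = 3⁵, so L = 3.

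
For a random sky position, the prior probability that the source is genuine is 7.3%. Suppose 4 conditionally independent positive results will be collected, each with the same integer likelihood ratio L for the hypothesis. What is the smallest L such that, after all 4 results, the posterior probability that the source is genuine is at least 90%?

4

Prior odds = 0.073/0.927 = 73/927.
Target odds = 0.9/0.1 = 9.
Need L⁴ ≥ 9 ÷ (73/927) = 8343/73.
3⁴ = 81 < 8343/73 ≤ 256 = 4⁴, so L = 4.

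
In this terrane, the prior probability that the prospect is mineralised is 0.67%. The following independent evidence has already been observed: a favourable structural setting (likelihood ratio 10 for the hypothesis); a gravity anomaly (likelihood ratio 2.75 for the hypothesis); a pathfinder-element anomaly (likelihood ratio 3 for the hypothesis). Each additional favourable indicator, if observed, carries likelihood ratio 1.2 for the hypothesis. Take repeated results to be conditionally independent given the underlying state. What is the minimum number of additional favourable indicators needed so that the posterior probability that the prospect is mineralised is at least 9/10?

16

Prior odds = 0.0067/0.9933 = 67/9933.
Combined Bayes factor of the evidence already in hand = 10 × 2.75 × 3 = 82.5.
Odds after that evidence = (67/9933) × 82.5 = 335/602.
Target odds = 0.9/0.1 = 9.
Need 1.2ⁿ ≥ 9 ÷ (335/602) = 5418/335.
1.2¹⁵ ≈15.407 falls short of 5418/335 but 1.2¹⁶ ≈18.4884 reaches it, so n = 16.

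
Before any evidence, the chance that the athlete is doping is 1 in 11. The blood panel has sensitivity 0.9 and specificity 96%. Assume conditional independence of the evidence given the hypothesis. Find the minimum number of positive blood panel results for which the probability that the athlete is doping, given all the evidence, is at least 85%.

2

Prior odds = (1/11)/(10/11) = 0.1.
False-positive rate = 1 − 0.96 = 0.04; likelihood ratio of a positive = 0.9/0.04 = 22.5.
Target odds: 0.85 ÷ 0.15 = 17/3.
Require 22.5ⁿ ≥ 17/3 ÷ 0.1 = 170/3.
22.5¹ = 22.5 falls short of 170/3 but 22.5² = 506.25 reaches it, so n = 2.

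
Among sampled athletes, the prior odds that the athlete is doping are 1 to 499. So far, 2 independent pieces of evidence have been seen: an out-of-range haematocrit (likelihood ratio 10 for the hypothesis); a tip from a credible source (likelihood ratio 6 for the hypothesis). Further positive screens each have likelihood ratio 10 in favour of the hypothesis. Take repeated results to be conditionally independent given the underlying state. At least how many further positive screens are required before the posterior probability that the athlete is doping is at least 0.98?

3

Prior odds = 1/499.
Combined Bayes factor of the evidence already in hand = 10 × 6 = 60.
Odds after that evidence = (1/499) × 60 = 60/499.
Target odds = 0.98/0.02 = 49.
Need 10ⁿ ≥ 49 ÷ (60/499) = 24451/60.
10² = 100 falls short of 24451/60 but 10³ = 1000 reaches it, so n = 3.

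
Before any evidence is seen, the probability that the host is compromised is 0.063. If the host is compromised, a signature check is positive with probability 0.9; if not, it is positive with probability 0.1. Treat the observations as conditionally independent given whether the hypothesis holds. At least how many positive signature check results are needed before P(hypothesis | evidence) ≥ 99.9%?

5

Prior odds = 0.063/0.937 = 63/937.
Likelihood ratio of a positive = 0.9/0.1 = 9.
Target posterior odds = 0.999/0.001 = 999.
Require 9ⁿ ≥ 999 ÷ (63/937) = 104007/7.
9⁴ = 6561 falls short of 104007/7 but 9⁵ = 59049 reaches it, so n = 5.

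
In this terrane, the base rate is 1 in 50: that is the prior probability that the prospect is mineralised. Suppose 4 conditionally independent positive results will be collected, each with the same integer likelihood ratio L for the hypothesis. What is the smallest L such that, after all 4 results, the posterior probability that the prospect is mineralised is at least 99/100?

9

Prior odds = 0.02/0.98 = 1/49.
Target odds = 0.99/0.01 = 99.
Need L⁴ ≥ 99 ÷ (1/49) = 4851.
8⁴ = 4096 < 4851 ≤ 6561 = 9⁴, so L = 9.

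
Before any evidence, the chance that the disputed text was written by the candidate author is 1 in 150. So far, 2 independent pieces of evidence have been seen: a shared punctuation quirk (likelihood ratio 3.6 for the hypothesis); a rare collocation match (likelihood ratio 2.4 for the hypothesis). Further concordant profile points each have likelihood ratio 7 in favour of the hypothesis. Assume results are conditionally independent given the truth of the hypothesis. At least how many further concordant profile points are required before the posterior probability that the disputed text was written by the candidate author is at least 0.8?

Prior odds = (1/150)/(149/150) = 1/149.
Combined Bayes factor of the evidence already in hand = 3.6 × 2.4 = 8.64.
Odds after that evidence = (1/149) × 8.64 = 216/3725.
Target odds = 0.8/0.2 = 4.
Need 7ⁿ ≥ 4 ÷ (216/3725) = 3725/54.
7² = 49 falls short of 3725/54 but 7³ = 343 reaches it, so n = 3.

3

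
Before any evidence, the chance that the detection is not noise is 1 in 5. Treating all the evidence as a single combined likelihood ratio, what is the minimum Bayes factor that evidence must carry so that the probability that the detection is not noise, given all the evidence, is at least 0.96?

96

Prior odds = 0.2/0.8 = 0.25.
Target odds = 0.96/0.04 = 24.
Required Bayes factor = 24 ÷ 0.25 = 96.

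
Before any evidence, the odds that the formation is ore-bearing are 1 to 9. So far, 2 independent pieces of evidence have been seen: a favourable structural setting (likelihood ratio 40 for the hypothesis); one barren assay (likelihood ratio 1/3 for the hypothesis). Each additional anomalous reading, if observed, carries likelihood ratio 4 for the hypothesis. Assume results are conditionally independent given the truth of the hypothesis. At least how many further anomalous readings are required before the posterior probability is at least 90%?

Prior odds = 1/9.
Combined Bayes factor of the evidence already in hand = 40 × (1/3) = 40/3.
Odds after that evidence = (1/9) × 40/3 = 40/27.
Target odds = 0.9/0.1 = 9.
Need 4ⁿ ≥ 9 ÷ (40/27) = 6.075.
4¹ = 4 falls short of 6.075 but 4² = 16 reaches it, so n = 2.

2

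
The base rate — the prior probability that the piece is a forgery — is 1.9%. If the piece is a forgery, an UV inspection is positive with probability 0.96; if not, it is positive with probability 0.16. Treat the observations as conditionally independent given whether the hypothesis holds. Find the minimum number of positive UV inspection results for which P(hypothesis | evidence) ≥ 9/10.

Prior odds: 0.019 ÷ 0.981 = 19/981.
Likelihood ratio of a positive = 0.96/0.16 = 6.
Target odds: 0.9 ÷ 0.1 = 9.
Need (19/981) × 6ⁿ ≥ 9, i.e. 6ⁿ ≥ 8829/19.
6³ = 216 falls short of 8829/19 but 6⁴ = 1296 reaches it, so n = 4.

4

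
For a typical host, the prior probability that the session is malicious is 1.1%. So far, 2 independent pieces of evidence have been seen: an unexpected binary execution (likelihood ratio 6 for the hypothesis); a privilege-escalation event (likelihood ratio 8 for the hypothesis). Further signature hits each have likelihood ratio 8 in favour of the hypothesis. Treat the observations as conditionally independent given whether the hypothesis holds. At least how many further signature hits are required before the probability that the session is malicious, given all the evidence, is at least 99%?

Prior odds = 0.011/0.989 = 11/989.
Combined Bayes factor of the evidence already in hand = 6 × 8 = 48.
Odds after that evidence = (11/989) × 48 = 528/989.
Target odds = 0.99/0.01 = 99.
Need 8ⁿ ≥ 99 ÷ (528/989) = 185.4375.
8² = 64 falls short of 185.4375 but 8³ = 512 reaches it, so n = 3.

3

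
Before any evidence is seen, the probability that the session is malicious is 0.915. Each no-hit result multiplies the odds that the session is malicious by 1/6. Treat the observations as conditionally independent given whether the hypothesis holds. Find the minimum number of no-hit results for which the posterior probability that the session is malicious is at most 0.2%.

Prior odds: 0.915 ÷ 0.085 = 183/17.
Likelihood ratio per no-hit result = 1/6.
Target posterior odds = 0.002/0.998 = 1/499.
Need (183/17) × (1/6)ⁿ ≤ 1/499, i.e. (1/6)ⁿ ≤ 17/91317.
(1/6)⁴ = 1/1296 is still above 17/91317 but (1/6)⁵ = 1/7776 is at or below it, so n = 5.

5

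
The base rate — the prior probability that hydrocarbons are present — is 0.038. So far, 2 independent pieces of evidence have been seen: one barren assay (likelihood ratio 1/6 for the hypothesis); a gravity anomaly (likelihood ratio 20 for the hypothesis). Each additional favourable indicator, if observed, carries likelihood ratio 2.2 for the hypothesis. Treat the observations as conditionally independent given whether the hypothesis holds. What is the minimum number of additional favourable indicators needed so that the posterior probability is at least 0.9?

Prior odds = 0.038/0.962 = 19/481.
Combined Bayes factor of the evidence already in hand = (1/6) × 20 = 10/3.
Odds after that evidence = (19/481) × 10/3 = 190/1443.
Target odds = 0.9/0.1 = 9.
Need 2.2ⁿ ≥ 9 ÷ (190/1443) = 12987/190.
2.2⁵ = 51.53632 falls short of 12987/190 but 2.2⁶ = 1771561/15625 reaches it, so n = 6.

6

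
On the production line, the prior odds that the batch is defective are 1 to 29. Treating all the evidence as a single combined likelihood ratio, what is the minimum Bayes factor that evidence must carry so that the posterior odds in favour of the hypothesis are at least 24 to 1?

Prior odds = 1/29.
Target odds = 24.
Required Bayes factor = 24 ÷ (1/29) = 696.

696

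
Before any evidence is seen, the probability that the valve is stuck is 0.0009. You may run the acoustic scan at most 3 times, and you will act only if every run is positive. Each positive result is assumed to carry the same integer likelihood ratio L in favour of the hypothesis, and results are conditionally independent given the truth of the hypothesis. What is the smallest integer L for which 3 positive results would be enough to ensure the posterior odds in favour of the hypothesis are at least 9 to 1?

22

Prior odds = 0.0009/0.9991 = 9/9991.
Target odds = 9.
Need L³ ≥ 9 ÷ (9/9991) = 9991.
21³ = 9261 < 9991 ≤ 10648 = 22³, so L = 22.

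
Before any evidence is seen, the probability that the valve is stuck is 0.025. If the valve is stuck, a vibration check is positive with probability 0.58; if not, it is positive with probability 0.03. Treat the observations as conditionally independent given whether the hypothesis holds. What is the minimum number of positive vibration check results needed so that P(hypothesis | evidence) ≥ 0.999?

Prior odds: 0.025 ÷ 0.975 = 1/39.
Likelihood ratio of a positive = 0.58/0.03 = 58/3.
Target posterior odds = 0.999/0.001 = 999.
Need (1/39) × (58/3)ⁿ ≥ 999, i.e. (58/3)ⁿ ≥ 38961.
(58/3)³ = 195112/27 falls short of 38961 but (58/3)⁴ = 11316496/81 reaches it, so n = 4.

4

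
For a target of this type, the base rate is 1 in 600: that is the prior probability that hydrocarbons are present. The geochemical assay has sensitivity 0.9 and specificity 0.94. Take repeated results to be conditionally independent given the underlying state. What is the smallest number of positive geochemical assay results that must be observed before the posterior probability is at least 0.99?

Prior odds = (1/600)/(599/600) = 1/599.
False-positive rate = 1 − 0.94 = 0.06; likelihood ratio of a positive = 0.9/0.06 = 15.
Target posterior odds = 0.99/0.01 = 99.
Need (1/599) × 15ⁿ ≥ 99, i.e. 15ⁿ ≥ 59301.
15⁴ = 50625 falls short of 59301 but 15⁵ = 759375 reaches it, so n = 5.

5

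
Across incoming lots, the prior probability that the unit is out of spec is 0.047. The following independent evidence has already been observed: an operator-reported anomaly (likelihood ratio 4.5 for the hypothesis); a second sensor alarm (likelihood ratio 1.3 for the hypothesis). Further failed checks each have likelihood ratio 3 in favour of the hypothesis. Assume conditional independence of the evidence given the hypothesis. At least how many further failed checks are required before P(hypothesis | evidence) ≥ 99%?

Prior odds = 0.047/0.953 = 47/953.
Combined Bayes factor of the evidence already in hand = 4.5 × 1.3 = 5.85.
Odds after that evidence = (47/953) × 5.85 = 5499/19060.
Target odds = 0.99/0.01 = 99.
Need 3ⁿ ≥ 99 ÷ (5499/19060) = 209660/611.
3⁵ = 243 falls short of 209660/611 but 3⁶ = 729 reaches it, so n = 6.

6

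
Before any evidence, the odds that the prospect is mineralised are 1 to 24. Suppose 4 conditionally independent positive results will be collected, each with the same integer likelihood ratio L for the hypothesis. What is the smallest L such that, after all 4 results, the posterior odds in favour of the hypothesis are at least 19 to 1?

Prior odds = 1/24.
Target odds = 19.
Need L⁴ ≥ 19 ÷ (1/24) = 456.
4⁴ = 256 < 456 ≤ 625 = 5⁴, so L = 5.

5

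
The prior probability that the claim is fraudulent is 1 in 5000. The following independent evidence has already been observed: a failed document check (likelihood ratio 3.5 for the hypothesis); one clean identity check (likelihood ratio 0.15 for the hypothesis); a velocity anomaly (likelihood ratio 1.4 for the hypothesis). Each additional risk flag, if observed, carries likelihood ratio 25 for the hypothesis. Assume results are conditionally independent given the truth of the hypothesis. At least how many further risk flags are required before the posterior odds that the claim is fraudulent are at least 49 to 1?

4

Prior odds = 0.0002/0.9998 = 1/4999.
Combined Bayes factor of the evidence already in hand = 3.5 × 0.15 × 1.4 = 0.735.
Odds after that evidence = (1/4999) × 0.735 = 147/999800.
Target odds = 49.
Need 25ⁿ ≥ 49 ÷ (147/999800) = 999800/3.
25³ = 15625 falls short of 999800/3 but 25⁴ = 390625 reaches it, so n = 4.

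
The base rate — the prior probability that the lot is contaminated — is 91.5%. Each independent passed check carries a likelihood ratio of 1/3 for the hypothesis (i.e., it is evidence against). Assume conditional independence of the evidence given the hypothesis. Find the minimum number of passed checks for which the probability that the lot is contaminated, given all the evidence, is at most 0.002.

8

Prior odds: 0.915 ÷ 0.085 = 183/17.
Likelihood ratio per passed check = 1/3.
Target odds: 0.002 ÷ 0.998 = 1/499.
Need (183/17) × (1/3)ⁿ ≤ 1/499, i.e. (1/3)ⁿ ≤ 17/91317.
(1/3)⁷ = 1/2187 is still above 17/91317 but (1/3)⁸ = 1/6561 is at or below it, so n = 8.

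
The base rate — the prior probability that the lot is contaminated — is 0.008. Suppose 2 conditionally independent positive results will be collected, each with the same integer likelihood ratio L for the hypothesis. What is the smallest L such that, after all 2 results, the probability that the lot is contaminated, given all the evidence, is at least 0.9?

Prior odds = 0.008/0.992 = 1/124.
Target odds = 0.9/0.1 = 9.
Need L² ≥ 9 ÷ (1/124) = 1116.
33² = 1089 < 1116 ≤ 1156 = 34², so L = 34.

34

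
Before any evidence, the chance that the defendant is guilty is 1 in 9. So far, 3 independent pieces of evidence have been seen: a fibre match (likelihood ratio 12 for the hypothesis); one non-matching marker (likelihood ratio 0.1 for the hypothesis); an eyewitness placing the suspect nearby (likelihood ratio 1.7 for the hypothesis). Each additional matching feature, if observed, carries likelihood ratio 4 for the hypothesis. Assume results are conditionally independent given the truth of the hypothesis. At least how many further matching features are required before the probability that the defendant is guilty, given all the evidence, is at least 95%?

Prior odds = (1/9)/(8/9) = 0.125.
Combined Bayes factor of the evidence already in hand = 12 × 0.1 × 1.7 = 2.04.
Odds after that evidence = 0.125 × 2.04 = 0.255.
Target odds = 0.95/0.05 = 19.
Need 4ⁿ ≥ 19 ÷ 0.255 = 3800/51.
4³ = 64 falls short of 3800/51 but 4⁴ = 256 reaches it, so n = 4.

4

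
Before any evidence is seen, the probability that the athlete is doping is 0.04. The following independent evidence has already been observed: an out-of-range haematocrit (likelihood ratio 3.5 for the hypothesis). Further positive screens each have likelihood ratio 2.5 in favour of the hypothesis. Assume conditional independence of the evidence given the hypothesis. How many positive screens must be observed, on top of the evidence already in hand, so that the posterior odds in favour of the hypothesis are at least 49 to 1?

7

Prior odds = 0.04/0.96 = 1/24.
Bayes factor of the evidence already in hand = 3.5.
Odds after that evidence = (1/24) × 3.5 = 7/48.
Target odds = 49.
Need 2.5ⁿ ≥ 49 ÷ (7/48) = 336.
2.5⁶ = 244.140625 falls short of 336 but 2.5⁷ = 610.3515625 reaches it, so n = 7.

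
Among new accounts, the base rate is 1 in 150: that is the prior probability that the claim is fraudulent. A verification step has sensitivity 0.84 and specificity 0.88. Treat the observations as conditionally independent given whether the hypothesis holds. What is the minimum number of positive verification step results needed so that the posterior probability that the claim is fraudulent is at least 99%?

Prior odds = (1/150)/(149/150) = 1/149.
False-positive rate = 1 − 0.88 = 0.12; likelihood ratio of a positive = 0.84/0.12 = 7.
Target posterior odds = 0.99/0.01 = 99.
Require 7ⁿ ≥ 99 ÷ (1/149) = 14751.
7⁴ = 2401 falls short of 14751 but 7⁵ = 16807 reaches it, so n = 5.

5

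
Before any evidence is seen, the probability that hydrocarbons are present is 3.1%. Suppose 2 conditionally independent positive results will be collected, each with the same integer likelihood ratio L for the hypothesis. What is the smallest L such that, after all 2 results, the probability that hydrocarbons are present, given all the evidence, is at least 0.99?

Prior odds = 0.031/0.969 = 31/969.
Target odds = 0.99/0.01 = 99.
Need L² ≥ 99 ÷ (31/969) = 95931/31.
55² = 3025 < 95931/31 ≤ 3136 = 56², so L = 56.

56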